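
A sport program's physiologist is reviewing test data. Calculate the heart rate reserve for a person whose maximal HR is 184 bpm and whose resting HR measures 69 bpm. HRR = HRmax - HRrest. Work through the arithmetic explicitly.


HRmax = 184 bpm
HRrest = 69 bpm
HRR = 184 - 69 = 115 bpm

115 bpm


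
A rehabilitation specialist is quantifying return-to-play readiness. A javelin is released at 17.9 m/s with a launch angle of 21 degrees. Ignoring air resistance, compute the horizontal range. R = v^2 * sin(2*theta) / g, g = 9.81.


Launch speed squared = 320.41
sin(2 * 21 deg) = 0.669131
Range = 320.41 * 0.669131 / 9.81
= 21.855 m

21.855 m


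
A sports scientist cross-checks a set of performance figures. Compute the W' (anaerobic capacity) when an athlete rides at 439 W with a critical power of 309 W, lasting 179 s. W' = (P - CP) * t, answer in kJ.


Above-CP power = 130 W
Duration = 179 s
W' = 130 * 179 = 23270 J
Convert: 23270 / 1000 = 23.27 kJ

23.27 kJ


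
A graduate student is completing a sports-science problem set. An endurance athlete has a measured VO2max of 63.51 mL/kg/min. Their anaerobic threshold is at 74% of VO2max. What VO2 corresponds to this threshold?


Anaerobic threshold VO2 = VO2max * 74%
= 63.51 * 0.74
= 47.0 mL/kg/min

47.0 mL/kg/min


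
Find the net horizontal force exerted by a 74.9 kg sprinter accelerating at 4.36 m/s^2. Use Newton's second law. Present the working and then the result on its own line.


Newton's second law: F = m * a
F = 74.9 * 4.36 = 326.56 N

326.56 N


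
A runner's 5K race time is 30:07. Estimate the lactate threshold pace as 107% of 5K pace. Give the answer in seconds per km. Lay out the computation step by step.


Total race time = 30*60 + 7 = 1807 seconds
5K pace = 1807 / 5 = 361.4 sec/km
LT pace = 361.4 * 1.07 = 386.7 sec/km

386.7 s/km


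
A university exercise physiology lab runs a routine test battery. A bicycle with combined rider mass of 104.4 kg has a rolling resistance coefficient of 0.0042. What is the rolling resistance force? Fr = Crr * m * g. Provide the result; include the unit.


Fr = 0.0042 * 104.4 * 9.81
= 0.43848 * 9.81
= 4.301 N

4.301 N


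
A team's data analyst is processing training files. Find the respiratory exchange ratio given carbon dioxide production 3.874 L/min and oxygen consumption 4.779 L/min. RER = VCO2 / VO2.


VCO2 = 3.874 L/min
VO2 = 4.779 L/min
RER = 3.874 / 4.779 = 0.8106

0.8106


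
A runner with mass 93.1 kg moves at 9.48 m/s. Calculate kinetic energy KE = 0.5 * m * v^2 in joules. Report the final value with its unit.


v^2 = 9.48^2 = 89.8704
KE = 0.5 * 93.1 * 89.8704
= 4183.47 J

4183.47 J


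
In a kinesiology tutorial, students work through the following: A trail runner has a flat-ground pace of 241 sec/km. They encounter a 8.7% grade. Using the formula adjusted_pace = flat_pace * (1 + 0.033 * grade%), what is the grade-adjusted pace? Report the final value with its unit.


Grade factor = 1 + 0.033 * 8.7 = 1.2871
Adjusted = 241 * 1.2871 = 310.19 sec/km

310.19 s/km


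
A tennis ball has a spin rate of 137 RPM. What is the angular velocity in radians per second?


Convert RPM to rad/s: multiply by 2*pi and divide by 60
omega = 137 * 2 * pi / 60
= 14.347 rad/s

14.347 rad/s


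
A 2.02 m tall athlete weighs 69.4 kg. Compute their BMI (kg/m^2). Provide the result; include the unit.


height^2 = 4.0804 m^2
BMI = 69.4 / 4.0804 = 17.01 kg/m^2

17.01 kg/m^2


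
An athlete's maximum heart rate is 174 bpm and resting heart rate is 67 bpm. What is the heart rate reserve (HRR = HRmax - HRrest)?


HRR = HRmax - HRrest
= 174 - 67
= 107 bpm

107 bpm


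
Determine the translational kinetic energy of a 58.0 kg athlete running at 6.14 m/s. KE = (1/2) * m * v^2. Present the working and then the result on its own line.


KE = 0.5 * m * v^2
= 0.5 * 58.0 * 6.14^2
= 0.5 * 58.0 * 37.6996
= 1093.29 J

1093.29 J


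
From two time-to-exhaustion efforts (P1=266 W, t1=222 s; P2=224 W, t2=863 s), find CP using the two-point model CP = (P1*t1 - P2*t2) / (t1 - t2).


Work in trial 1 = 59052 J
Work in trial 2 = 193312 J
Delta work = -134260 J
Delta time = -641 s
CP = -134260 / -641 = 209.45 W

209.45 W


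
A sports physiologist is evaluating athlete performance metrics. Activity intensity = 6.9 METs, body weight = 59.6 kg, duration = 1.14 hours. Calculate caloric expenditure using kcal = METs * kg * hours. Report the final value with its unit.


kcal = 6.9 * 59.6 * 1.14
= 411.24 * 1.14
= 468.81 kcal

468.81 kcal


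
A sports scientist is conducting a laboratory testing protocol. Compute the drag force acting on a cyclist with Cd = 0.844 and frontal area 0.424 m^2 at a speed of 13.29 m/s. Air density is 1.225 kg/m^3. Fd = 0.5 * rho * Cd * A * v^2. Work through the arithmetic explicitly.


Step 1: v^2 = 176.6241
Step 2: Fd = 0.5 * 1.225 * 0.844 * 0.424 * 176.6241
= 38.714 N

38.714 N


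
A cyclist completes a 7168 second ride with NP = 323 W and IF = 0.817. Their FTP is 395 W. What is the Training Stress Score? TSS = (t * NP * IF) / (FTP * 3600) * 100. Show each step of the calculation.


t * NP * IF = 7168 * 323 * 0.817 = 1891570.688
FTP * 3600 = 1422000
TSS = (1891570.688 / 1422000) * 100 = 133.02

133.02 TSS


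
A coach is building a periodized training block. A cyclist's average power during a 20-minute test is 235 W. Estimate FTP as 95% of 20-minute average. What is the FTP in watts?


FTP = 20-min power * 0.95
= 235 * 0.95
= 223.25 W

223.25 W


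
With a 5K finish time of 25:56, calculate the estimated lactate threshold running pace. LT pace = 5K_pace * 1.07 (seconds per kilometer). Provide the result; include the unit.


Race duration = 1556 s for 5 km
Average pace = 1556 / 5 = 311.2 s/km
LT pace = 311.2 * 1.07
= 332.98 s/km

332.98 s/km


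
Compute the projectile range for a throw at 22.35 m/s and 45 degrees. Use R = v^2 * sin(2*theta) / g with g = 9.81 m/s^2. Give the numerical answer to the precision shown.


Two times the angle = 90 degrees
sin(90) = 1.0
R = 499.5225 * 1.0 / 9.81 = 50.92 m

50.92 m


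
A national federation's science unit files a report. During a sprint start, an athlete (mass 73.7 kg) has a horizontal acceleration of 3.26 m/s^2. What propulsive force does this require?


Propulsive force = mass * acceleration
= 73.7 kg * 3.26 m/s^2
= 240.26 N

240.26 N


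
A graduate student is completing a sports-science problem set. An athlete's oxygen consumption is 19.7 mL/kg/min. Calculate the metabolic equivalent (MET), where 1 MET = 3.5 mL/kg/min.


MET = VO2 / 3.5
= 19.7 / 3.5
= 5.63 METs

5.63 METs


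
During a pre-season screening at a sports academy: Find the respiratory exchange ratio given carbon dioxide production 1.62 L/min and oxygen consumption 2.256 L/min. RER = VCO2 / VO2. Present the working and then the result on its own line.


VCO2 = 1.62 L/min
VO2 = 2.256 L/min
RER = 1.62 / 2.256 = 0.7181

0.7181


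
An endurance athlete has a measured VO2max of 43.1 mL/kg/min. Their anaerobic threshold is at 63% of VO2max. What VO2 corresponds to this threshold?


Anaerobic threshold VO2 = VO2max * 63%
= 43.1 * 0.63
= 27.15 mL/kg/min

27.15 mL/kg/min


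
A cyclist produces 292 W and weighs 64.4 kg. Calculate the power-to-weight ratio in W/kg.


P/W = power / mass
= 292 / 64.4
= 4.534 W/kg

4.534 W/kg


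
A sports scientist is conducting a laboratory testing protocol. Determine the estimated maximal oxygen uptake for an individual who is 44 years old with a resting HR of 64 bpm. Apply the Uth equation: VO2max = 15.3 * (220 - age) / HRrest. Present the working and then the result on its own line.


HRmax = 220 - 44 = 176
VO2max = 15.3 * (176 / 64)
= 15.3 * 2.75
= 42.08 mL/kg/min

42.08 mL/kg/min


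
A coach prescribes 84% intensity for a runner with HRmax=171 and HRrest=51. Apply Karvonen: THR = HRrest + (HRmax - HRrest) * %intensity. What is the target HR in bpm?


Heart rate reserve = 171 - 51 = 120
Intensity fraction = 84 / 100 = 0.84
THR = 51 + 120 * 0.84 = 151.8 bpm

151.8 bpm


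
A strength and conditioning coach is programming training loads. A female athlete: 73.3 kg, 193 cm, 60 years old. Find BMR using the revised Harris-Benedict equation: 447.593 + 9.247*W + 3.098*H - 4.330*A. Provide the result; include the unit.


Intercept = 447.593
Weight contribution = 9.247 * 73.3 = 677.8051
Height contribution = 3.098 * 193 = 597.914
Age contribution = 4.33 * 60 = 259.8
BMR = 447.593 + 677.8051 + 597.914 - 259.8
= 1463.51 kcal/day

1463.51 kcal/day


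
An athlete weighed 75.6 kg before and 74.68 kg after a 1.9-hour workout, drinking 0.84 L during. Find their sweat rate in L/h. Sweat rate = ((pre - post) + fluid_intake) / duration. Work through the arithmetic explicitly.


Body mass change = 0.92 kg
Total sweat loss = 0.92 + 0.84 = 1.76 L
Rate = 1.76 / 1.9 = 0.926 L/h

0.926 L/h


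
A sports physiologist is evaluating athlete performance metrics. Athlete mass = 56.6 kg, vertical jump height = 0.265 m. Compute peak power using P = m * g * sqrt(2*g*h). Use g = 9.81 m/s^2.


sqrt(2 * 9.81 * 0.265) = sqrt(5.1993) = 2.280197 m/s
P = 56.6 * 9.81 * 2.280197
= 1266.07 W

1266.07 W


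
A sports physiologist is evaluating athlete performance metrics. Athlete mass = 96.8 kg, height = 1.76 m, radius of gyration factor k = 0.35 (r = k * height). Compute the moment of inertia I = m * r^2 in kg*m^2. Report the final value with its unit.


r = k * height = 0.35 * 1.76 = 0.616 m
r^2 = 0.616^2 = 0.379456
I = 96.8 * 0.379456 = 36.731 kg*m^2

36.731 kg*m^2


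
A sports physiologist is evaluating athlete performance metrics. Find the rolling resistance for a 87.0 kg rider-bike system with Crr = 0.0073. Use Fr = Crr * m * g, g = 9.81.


m * g = 87.0 * 9.81 = 853.47 N
Fr = 0.0073 * 853.47 = 6.23 N

6.23 N


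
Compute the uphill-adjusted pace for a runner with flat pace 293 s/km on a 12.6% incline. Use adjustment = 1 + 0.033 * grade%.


Adjustment factor = 1 + 0.033 * 12.6 = 1.4158
Grade-adjusted pace = 293 * 1.4158 = 414.83 s/km

414.83 s/km


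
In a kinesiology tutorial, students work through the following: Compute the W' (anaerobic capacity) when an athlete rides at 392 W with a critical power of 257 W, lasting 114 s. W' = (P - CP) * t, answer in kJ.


Above-CP power = 135 W
Duration = 114 s
W' = 135 * 114 = 15390 J
Convert: 15390 / 1000 = 15.39 kJ

15.39 kJ


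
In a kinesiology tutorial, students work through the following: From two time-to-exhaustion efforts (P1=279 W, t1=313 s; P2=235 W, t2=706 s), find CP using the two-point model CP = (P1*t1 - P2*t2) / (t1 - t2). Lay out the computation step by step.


Work in trial 1 = 87327 J
Work in trial 2 = 165910 J
Delta work = -78583 J
Delta time = -393 s
CP = -78583 / -393 = 199.96 W

199.96 W


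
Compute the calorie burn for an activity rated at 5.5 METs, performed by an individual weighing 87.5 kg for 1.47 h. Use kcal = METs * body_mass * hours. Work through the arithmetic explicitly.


Product of METs and mass = 5.5 * 87.5 = 481.25
Total kcal = 481.25 * 1.47 = 707.44 kcal

707.44 kcal


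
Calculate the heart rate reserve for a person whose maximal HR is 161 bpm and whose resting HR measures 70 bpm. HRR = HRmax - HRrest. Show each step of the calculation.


HRmax = 161 bpm
HRrest = 70 bpm
HRR = 161 - 70 = 91 bpm

91 bpm


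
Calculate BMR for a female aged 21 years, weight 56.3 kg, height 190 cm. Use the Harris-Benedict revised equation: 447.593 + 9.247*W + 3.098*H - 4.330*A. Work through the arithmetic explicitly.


Substituting values:
W term = 9.247 * 56.3 = 520.6061
H term = 3.098 * 190 = 588.62
A term = 4.330 * 21 = 90.93
BMR = 1465.89 kcal/day

1465.89 kcal/day


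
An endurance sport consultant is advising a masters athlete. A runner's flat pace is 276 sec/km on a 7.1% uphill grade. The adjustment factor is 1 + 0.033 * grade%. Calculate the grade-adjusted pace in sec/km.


Factor = 1 + 0.033 * 7.1 = 1.2343
Adjusted pace = 276 * 1.2343
= 340.67 sec/km

340.67 s/km


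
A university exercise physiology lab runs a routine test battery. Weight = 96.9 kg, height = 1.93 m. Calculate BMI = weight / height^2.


height^2 = 1.93^2 = 3.7249
BMI = 96.9 / 3.7249 = 26.01 kg/m^2

26.01 kg/m^2


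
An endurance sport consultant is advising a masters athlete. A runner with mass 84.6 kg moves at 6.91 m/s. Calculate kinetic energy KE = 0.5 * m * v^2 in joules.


v^2 = 6.91^2 = 47.7481
KE = 0.5 * 84.6 * 47.7481
= 2019.74 J

2019.74 J


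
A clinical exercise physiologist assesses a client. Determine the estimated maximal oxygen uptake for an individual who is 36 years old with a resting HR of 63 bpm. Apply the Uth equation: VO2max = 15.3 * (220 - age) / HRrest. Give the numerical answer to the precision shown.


HRmax = 220 - 36 = 184
VO2max = 15.3 * (184 / 63)
= 15.3 * 2.9206
= 44.69 mL/kg/min

44.69 mL/kg/min


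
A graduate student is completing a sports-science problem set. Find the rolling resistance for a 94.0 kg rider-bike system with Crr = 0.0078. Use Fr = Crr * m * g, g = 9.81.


m * g = 94.0 * 9.81 = 922.14 N
Fr = 0.0078 * 922.14 = 7.193 N

7.193 N


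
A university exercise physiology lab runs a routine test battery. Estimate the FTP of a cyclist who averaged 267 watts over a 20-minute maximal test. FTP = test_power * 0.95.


FTP = 267 * 0.95 = 253.65 W

253.65 W


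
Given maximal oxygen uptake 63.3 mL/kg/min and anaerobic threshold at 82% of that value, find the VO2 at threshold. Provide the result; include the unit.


Percentage as decimal = 0.82
VO2 at AT = 63.3 * 0.82 = 51.91 mL/kg/min

51.91 mL/kg/min


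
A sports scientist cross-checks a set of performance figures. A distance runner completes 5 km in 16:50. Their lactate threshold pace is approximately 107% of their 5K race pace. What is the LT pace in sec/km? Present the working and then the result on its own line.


Convert to seconds: 16 min 50 s = 1010 s
Pace per km = 1010 / 5 = 202.0 s/km
LT pace = 202.0 * 1.07 = 216.14 s/km

216.14 s/km


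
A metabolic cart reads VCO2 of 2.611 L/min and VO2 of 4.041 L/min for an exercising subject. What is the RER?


RER = VCO2 / VO2 = 2.611 / 4.041 = 0.6461

0.6461


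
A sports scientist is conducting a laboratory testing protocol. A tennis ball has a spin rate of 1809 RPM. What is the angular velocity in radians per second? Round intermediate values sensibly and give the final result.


Convert RPM to rad/s: multiply by 2*pi and divide by 60
omega = 1809 * 2 * pi / 60
= 189.438 rad/s

189.438 rad/s


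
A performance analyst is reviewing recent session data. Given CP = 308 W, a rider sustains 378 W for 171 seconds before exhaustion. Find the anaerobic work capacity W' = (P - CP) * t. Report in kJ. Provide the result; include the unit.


Excess power = 378 - 308 = 70 W
Work above CP = 70 * 171 = 11970 J
W' = 11.97 kJ

11.97 kJ


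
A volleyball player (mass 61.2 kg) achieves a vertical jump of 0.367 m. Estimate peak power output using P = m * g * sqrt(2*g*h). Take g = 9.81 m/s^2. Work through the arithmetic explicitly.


2 * g * h = 2 * 9.81 * 0.367 = 7.20054
sqrt(7.20054) = 2.683382 m/s
P = 61.2 * 9.81 * 2.683382 = 1611.03 W

1611.03 W


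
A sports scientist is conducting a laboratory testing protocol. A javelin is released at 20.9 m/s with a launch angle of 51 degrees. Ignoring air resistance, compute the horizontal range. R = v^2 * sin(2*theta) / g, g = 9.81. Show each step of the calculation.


Launch speed squared = 436.81
sin(2 * 51 deg) = 0.978148
Range = 436.81 * 0.978148 / 9.81
= 43.554 m

43.554 m


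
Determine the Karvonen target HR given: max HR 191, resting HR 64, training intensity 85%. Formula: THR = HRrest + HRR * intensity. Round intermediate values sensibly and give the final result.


HRR = HRmax - HRrest = 191 - 64 = 127
THR = 64 + 127 * 0.85
= 171.95 bpm

171.95 bpm


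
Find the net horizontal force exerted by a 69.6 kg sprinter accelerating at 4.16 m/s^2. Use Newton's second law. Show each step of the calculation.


Newton's second law: F = m * a
F = 69.6 * 4.16 = 289.54 N

289.54 N


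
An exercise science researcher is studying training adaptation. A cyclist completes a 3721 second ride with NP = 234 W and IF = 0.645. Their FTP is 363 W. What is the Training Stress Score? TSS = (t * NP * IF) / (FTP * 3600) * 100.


t * NP * IF = 3721 * 234 * 0.645 = 561610.53
FTP * 3600 = 1306800
TSS = (561610.53 / 1306800) * 100 = 42.98

42.98 TSS


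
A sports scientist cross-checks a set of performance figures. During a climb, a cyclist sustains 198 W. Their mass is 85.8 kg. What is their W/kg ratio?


Power-to-weight = 198 W / 85.8 kg
= 2.308 W/kg

2.308 W/kg


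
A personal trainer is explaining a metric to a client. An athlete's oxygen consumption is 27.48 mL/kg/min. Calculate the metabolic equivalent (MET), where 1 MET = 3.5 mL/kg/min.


MET = VO2 / 3.5
= 27.48 / 3.5
= 7.85 METs

7.85 METs


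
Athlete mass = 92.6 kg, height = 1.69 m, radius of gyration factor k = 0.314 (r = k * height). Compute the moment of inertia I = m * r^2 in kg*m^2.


r = k * height = 0.314 * 1.69 = 0.53066 m
r^2 = 0.53066^2 = 0.2816
I = 92.6 * 0.2816 = 26.076 kg*m^2

26.076 kg*m^2


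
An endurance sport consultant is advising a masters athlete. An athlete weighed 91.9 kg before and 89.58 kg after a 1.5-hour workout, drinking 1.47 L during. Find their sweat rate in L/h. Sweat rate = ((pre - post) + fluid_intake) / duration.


Body mass change = 2.32 kg
Total sweat loss = 2.32 + 1.47 = 3.79 L
Rate = 3.79 / 1.5 = 2.527 L/h

2.527 L/h


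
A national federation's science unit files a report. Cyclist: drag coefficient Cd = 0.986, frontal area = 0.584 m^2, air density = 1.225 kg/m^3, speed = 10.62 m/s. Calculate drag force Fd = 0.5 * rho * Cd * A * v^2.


v^2 = 10.62^2 = 112.7844
Fd = 0.5 * 1.225 * 0.986 * 0.584 * 112.7844
= 39.778 N

39.778 N


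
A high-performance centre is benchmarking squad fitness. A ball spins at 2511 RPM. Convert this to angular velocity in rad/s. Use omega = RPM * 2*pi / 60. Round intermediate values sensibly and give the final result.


omega = 2511 * 2 * pi / 60
= 2511 * 6.28318531 / 60
= 15777.078 / 60
= 262.951 rad/s

262.951 rad/s


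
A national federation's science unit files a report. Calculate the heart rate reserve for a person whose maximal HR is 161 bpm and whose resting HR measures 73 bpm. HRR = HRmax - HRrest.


HRmax = 161 bpm
HRrest = 73 bpm
HRR = 161 - 73 = 88 bpm

88 bpm


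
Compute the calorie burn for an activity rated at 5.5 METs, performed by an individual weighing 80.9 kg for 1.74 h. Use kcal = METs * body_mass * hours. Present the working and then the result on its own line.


Product of METs and mass = 5.5 * 80.9 = 444.95
Total kcal = 444.95 * 1.74 = 774.21 kcal

774.21 kcal


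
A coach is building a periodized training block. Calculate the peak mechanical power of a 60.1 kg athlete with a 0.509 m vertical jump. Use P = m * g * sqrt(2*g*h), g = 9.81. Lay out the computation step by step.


First, sqrt(2gh) = sqrt(2 * 9.81 * 0.509)
= sqrt(9.98658) = 3.160155 m/s
Power = 60.1 * 9.81 * 3.160155 = 1863.17 W

1863.17 W


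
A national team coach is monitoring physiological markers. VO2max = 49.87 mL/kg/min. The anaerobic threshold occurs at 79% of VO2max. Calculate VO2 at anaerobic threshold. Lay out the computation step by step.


AT fraction = 79 / 100 = 0.79
AT VO2 = 49.87 * 0.79
= 39.4 mL/kg/min

39.4 mL/kg/min


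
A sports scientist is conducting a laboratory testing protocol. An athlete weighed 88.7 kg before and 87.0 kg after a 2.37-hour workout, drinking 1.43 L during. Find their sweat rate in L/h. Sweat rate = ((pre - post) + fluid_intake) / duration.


Body mass change = 1.7 kg
Total sweat loss = 1.7 + 1.43 = 3.13 L
Rate = 3.13 / 2.37 = 1.321 L/h

1.321 L/h


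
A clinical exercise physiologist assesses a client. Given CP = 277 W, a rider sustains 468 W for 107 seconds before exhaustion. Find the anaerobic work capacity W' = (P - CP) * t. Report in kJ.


Excess power = 468 - 277 = 191 W
Work above CP = 191 * 107 = 20437 J
W' = 20.437 kJ

20.437 kJ


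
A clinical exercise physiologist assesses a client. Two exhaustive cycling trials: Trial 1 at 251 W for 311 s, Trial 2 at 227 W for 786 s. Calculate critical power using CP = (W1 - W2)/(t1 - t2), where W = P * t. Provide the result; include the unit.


W1 = 251 * 311 = 78061 J
W2 = 227 * 786 = 178422 J
CP = (78061 - 178422) / (311 - 786)
= -100361 / -475
= 211.29 W

211.29 W


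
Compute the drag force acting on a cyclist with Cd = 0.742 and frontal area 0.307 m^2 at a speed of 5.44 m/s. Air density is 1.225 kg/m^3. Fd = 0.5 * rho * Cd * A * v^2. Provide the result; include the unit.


Step 1: v^2 = 29.5936
Step 2: Fd = 0.5 * 1.225 * 0.742 * 0.307 * 29.5936
= 4.129 N

4.129 N


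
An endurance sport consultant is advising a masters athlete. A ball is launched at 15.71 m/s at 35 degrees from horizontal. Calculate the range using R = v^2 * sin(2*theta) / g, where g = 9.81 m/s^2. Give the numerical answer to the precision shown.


sin(2 * 35) = sin(70) = 0.939693
v^2 = 15.71^2 = 246.8041
R = 246.8041 * 0.939693 / 9.81
= 23.641 m

23.641 m


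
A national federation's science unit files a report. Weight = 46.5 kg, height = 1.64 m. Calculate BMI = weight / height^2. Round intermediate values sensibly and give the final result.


height^2 = 1.64^2 = 2.6896
BMI = 46.5 / 2.6896 = 17.29 kg/m^2

17.29 kg/m^2


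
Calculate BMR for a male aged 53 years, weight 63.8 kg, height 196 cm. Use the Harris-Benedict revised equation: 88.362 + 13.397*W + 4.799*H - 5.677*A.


Substituting values:
W term = 13.397 * 63.8 = 854.7286
H term = 4.799 * 196 = 940.604
A term = 5.677 * 53 = 300.881
BMR = 1582.81 kcal/day

1582.81 kcal/day


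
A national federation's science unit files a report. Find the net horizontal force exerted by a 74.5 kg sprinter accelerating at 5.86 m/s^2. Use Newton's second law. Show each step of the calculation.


Newton's second law: F = m * a
F = 74.5 * 5.86 = 436.57 N

436.57 N


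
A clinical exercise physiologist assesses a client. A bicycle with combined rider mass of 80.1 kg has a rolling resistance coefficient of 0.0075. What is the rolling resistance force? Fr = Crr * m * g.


Fr = 0.0075 * 80.1 * 9.81
= 0.60075 * 9.81
= 5.893 N

5.893 N


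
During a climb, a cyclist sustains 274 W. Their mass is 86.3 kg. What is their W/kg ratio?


Power-to-weight = 274 W / 86.3 kg
= 3.175 W/kg

3.175 W/kg


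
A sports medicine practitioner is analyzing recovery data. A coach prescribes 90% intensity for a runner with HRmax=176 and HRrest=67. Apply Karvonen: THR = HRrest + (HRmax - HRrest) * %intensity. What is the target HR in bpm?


Heart rate reserve = 176 - 67 = 109
Intensity fraction = 90 / 100 = 0.9
THR = 67 + 109 * 0.9 = 165.1 bpm

165.1 bpm


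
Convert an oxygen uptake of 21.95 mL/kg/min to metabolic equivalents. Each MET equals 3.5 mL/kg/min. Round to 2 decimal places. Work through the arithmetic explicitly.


One MET = 3.5 mL/kg/min
Number of METs = 21.95 / 3.5
= 6.27 METs

6.27 METs


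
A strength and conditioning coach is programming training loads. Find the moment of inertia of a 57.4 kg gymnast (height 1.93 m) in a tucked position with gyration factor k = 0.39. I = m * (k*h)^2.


Radius of gyration = 0.39 * 1.93 = 0.7527 m
I = 57.4 * 0.7527^2
= 57.4 * 0.566557
= 32.52 kg*m^2

32.52 kg*m^2


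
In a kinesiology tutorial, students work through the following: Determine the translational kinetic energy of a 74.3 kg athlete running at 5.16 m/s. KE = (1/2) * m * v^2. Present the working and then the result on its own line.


KE = 0.5 * m * v^2
= 0.5 * 74.3 * 5.16^2
= 0.5 * 74.3 * 26.6256
= 989.14 J

989.14 J


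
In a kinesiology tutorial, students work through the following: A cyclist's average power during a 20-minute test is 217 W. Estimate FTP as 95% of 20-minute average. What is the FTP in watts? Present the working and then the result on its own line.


FTP = 20-min power * 0.95
= 217 * 0.95
= 206.15 W

206.15 W


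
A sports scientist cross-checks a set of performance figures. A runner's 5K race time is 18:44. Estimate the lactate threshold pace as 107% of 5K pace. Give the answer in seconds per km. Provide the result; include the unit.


Total race time = 18*60 + 44 = 1124 seconds
5K pace = 1124 / 5 = 224.8 sec/km
LT pace = 224.8 * 1.07 = 240.54 sec/km

240.54 s/km


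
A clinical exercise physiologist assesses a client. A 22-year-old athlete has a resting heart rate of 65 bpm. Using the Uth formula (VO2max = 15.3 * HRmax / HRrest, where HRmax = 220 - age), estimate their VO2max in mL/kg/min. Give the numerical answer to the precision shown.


HRmax = 220 - 22 = 198 bpm
Ratio = HRmax / HRrest = 198 / 65 = 3.0462
VO2max = 15.3 * 3.0462 = 46.61 mL/kg/min

46.61 mL/kg/min


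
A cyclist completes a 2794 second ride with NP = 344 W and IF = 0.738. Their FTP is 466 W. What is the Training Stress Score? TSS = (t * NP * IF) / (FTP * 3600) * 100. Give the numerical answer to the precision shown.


t * NP * IF = 2794 * 344 * 0.738 = 709318.368
FTP * 3600 = 1677600
TSS = (709318.368 / 1677600) * 100 = 42.28

42.28 TSS


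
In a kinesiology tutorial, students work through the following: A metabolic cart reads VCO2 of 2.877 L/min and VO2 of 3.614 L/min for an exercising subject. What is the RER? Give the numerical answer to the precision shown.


RER = VCO2 / VO2 = 2.877 / 3.614 = 0.7961

0.7961


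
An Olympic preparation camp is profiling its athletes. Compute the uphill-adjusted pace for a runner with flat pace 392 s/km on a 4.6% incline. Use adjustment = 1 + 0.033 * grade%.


Adjustment factor = 1 + 0.033 * 4.6 = 1.1518
Grade-adjusted pace = 392 * 1.1518 = 451.51 s/km

451.51 s/km


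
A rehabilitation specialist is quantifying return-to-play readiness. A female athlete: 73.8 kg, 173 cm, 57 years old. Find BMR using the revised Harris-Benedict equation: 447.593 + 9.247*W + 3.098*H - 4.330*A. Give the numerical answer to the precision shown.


Intercept = 447.593
Weight contribution = 9.247 * 73.8 = 682.4286
Height contribution = 3.098 * 173 = 535.954
Age contribution = 4.33 * 57 = 246.81
BMR = 447.593 + 682.4286 + 535.954 - 246.81
= 1419.17 kcal/day

1419.17 kcal/day


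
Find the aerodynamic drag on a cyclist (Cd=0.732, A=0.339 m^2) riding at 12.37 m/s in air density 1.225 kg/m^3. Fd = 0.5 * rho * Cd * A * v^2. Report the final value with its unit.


Fd = 0.5 * 1.225 * 0.732 * 0.339 * 12.37^2
= 0.5 * 1.225 * 0.732 * 0.339 * 153.0169
= 23.257 N

23.257 N


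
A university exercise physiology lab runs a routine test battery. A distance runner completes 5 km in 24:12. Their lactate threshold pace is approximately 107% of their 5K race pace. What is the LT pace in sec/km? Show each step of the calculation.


Convert to seconds: 24 min 12 s = 1452 s
Pace per km = 1452 / 5 = 290.4 s/km
LT pace = 290.4 * 1.07 = 310.73 s/km

310.73 s/km


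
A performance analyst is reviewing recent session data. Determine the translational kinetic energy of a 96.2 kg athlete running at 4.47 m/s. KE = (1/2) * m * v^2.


KE = 0.5 * m * v^2
= 0.5 * 96.2 * 4.47^2
= 0.5 * 96.2 * 19.9809
= 961.08 J

961.08 J


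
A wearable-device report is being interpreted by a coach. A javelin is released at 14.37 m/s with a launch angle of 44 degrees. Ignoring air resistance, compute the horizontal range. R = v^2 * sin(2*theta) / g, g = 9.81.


Launch speed squared = 206.4969
sin(2 * 44 deg) = 0.999391
Range = 206.4969 * 0.999391 / 9.81
= 21.037 m

21.037 m


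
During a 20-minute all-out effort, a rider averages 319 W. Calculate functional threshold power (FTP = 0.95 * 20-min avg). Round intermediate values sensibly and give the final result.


FTP = 0.95 * 319
= 303.05 W

303.05 W


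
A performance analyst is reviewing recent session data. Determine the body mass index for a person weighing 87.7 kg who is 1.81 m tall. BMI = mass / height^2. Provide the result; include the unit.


BMI = mass / height^2
= 87.7 / 1.81^2
= 87.7 / 3.2761
= 26.77 kg/m^2

26.77 kg/m^2


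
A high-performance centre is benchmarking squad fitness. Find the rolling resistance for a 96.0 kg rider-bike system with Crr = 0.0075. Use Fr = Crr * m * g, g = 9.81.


m * g = 96.0 * 9.81 = 941.76 N
Fr = 0.0075 * 941.76 = 7.063 N

7.063 N


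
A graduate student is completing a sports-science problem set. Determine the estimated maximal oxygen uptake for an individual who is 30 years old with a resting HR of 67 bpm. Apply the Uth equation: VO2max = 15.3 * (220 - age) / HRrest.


HRmax = 220 - 30 = 190
VO2max = 15.3 * (190 / 67)
= 15.3 * 2.8358
= 43.39 mL/kg/min

43.39 mL/kg/min


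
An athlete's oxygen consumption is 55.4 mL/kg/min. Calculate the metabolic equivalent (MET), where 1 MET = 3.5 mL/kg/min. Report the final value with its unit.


MET = VO2 / 3.5
= 55.4 / 3.5
= 15.83 METs

15.83 METs


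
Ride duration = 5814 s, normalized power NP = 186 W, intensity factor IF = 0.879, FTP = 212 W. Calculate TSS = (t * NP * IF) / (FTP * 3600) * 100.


Numerator = 5814 * 186 * 0.879 = 950554.116
Denominator = 212 * 3600 = 763200
TSS = 950554.116 / 763200 * 100
= 124.55

124.55 TSS


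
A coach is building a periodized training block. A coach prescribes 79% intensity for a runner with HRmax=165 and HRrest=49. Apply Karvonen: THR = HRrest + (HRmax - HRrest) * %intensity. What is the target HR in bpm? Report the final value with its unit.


Heart rate reserve = 165 - 49 = 116
Intensity fraction = 79 / 100 = 0.79
THR = 49 + 116 * 0.79 = 140.64 bpm

140.64 bpm


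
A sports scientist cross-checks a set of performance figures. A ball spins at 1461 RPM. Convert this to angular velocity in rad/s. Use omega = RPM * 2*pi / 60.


omega = 1461 * 2 * pi / 60
= 1461 * 6.28318531 / 60
= 9179.734 / 60
= 152.996 rad/s

152.996 rad/s


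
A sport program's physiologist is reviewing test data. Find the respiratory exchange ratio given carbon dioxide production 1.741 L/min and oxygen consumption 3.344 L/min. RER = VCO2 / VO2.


VCO2 = 1.741 L/min
VO2 = 3.344 L/min
RER = 1.741 / 3.344 = 0.5206

0.5206


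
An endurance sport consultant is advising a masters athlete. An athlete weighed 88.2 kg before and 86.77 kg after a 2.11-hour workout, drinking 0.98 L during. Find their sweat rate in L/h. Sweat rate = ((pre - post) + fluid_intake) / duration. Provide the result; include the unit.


Body mass change = 1.43 kg
Total sweat loss = 1.43 + 0.98 = 2.41 L
Rate = 2.41 / 2.11 = 1.142 L/h

1.142 L/h


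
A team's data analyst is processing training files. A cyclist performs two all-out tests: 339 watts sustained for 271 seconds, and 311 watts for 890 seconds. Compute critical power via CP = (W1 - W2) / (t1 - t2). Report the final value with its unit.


W1 = P1 * t1 = 339 * 271 = 91869 J
W2 = P2 * t2 = 311 * 890 = 276790 J
CP = (91869 - 276790) / (271 - 890)
= 298.74 W

298.74 W


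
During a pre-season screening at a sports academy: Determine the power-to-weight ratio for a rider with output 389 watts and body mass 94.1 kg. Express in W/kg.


P/W = 389 / 94.1 = 4.134 W/kg

4.134 W/kg


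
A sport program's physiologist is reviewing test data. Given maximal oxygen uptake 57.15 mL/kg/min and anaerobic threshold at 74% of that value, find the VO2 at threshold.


Percentage as decimal = 0.74
VO2 at AT = 57.15 * 0.74 = 42.29 mL/kg/min

42.29 mL/kg/min


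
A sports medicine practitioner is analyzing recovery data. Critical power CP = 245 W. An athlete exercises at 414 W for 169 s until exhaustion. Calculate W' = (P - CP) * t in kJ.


P - CP = 414 - 245 = 169 W
W' = 169 * 169 = 28561 J
= 28561 / 1000 = 28.561 kJ

28.561 kJ


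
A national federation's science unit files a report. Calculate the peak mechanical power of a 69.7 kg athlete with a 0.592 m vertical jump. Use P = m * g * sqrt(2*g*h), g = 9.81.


First, sqrt(2gh) = sqrt(2 * 9.81 * 0.592)
= sqrt(11.61504) = 3.408085 m/s
Power = 69.7 * 9.81 * 3.408085 = 2330.3 W

2330.3 W


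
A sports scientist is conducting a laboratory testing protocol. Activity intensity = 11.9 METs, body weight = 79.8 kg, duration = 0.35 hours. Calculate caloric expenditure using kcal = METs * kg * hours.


kcal = 11.9 * 79.8 * 0.35
= 949.62 * 0.35
= 332.37 kcal

332.37 kcal


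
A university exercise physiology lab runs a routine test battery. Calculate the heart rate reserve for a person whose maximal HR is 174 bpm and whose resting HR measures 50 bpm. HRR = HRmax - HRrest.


HRmax = 174 bpm
HRrest = 50 bpm
HRR = 174 - 50 = 124 bpm

124 bpm


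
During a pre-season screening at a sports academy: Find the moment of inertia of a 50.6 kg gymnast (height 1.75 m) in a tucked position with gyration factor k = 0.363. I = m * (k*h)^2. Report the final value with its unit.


Radius of gyration = 0.363 * 1.75 = 0.63525 m
I = 50.6 * 0.63525^2
= 50.6 * 0.403543
= 20.419 kg*m^2

20.419 kg*m^2


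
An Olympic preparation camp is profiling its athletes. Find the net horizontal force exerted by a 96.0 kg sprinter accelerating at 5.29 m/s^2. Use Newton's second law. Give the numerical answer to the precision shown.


Newton's second law: F = m * a
F = 96.0 * 5.29 = 507.84 N

507.84 N


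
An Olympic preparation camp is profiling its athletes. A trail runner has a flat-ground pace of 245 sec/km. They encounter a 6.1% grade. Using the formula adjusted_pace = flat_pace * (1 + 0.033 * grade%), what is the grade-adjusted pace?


Grade factor = 1 + 0.033 * 6.1 = 1.2013
Adjusted = 245 * 1.2013 = 294.32 sec/km

294.32 s/km


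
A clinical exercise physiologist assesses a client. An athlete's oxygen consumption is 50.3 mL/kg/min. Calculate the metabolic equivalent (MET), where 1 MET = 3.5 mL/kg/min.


MET = VO2 / 3.5
= 50.3 / 3.5
= 14.37 METs

14.37 METs


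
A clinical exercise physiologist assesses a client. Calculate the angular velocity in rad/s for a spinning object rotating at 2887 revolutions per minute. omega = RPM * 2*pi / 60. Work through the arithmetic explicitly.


omega = RPM * 2*pi / 60
= 2887 * 6.28318531 / 60
= 302.326 rad/s

302.326 rad/s


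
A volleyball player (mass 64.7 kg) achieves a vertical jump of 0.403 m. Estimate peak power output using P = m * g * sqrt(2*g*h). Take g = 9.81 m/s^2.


2 * g * h = 2 * 9.81 * 0.403 = 7.90686
sqrt(7.90686) = 2.811914 m/s
P = 64.7 * 9.81 * 2.811914 = 1784.74 W

1784.74 W


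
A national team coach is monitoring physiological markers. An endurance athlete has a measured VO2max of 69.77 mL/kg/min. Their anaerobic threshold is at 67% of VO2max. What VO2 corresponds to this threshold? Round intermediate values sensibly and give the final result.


Anaerobic threshold VO2 = VO2max * 67%
= 69.77 * 0.67
= 46.75 mL/kg/min

46.75 mL/kg/min


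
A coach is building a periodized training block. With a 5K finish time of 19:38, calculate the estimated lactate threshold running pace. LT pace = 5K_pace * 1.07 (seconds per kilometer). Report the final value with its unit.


Race duration = 1178 s for 5 km
Average pace = 1178 / 5 = 235.6 s/km
LT pace = 235.6 * 1.07
= 252.09 s/km

252.09 s/km


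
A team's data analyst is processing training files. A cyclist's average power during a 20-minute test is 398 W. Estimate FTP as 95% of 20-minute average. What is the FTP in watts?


FTP = 20-min power * 0.95
= 398 * 0.95
= 378.1 W

378.1 W


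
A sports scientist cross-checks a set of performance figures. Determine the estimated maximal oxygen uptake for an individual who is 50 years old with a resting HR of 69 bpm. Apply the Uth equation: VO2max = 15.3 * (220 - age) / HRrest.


HRmax = 220 - 50 = 170
VO2max = 15.3 * (170 / 69)
= 15.3 * 2.4638
= 37.7 mL/kg/min

37.7 mL/kg/min


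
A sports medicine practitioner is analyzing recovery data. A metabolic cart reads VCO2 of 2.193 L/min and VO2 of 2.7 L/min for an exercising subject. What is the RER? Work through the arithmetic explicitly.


RER = VCO2 / VO2 = 2.193 / 2.7 = 0.8122

0.8122


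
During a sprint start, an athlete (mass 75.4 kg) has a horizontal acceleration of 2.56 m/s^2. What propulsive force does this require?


Propulsive force = mass * acceleration
= 75.4 kg * 2.56 m/s^2
= 193.02 N

193.02 N


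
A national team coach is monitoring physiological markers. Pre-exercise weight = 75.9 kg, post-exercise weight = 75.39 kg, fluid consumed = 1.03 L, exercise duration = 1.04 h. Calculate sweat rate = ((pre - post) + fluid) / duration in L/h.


Weight loss = 75.9 - 75.39 = 0.51 kg (approx L)
Total sweat = 0.51 + 1.03 = 1.54 L
Sweat rate = 1.54 / 1.04 = 1.481 L/h

1.481 L/h


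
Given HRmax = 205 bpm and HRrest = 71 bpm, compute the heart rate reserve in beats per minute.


Heart rate reserve = maximum HR minus resting HR
HRR = 205 - 71 = 134 bpm

134 bpm


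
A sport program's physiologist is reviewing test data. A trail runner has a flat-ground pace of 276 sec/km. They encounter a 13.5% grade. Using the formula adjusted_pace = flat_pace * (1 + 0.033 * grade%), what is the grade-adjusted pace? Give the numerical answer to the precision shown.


Grade factor = 1 + 0.033 * 13.5 = 1.4455
Adjusted = 276 * 1.4455 = 398.96 sec/km

398.96 s/km


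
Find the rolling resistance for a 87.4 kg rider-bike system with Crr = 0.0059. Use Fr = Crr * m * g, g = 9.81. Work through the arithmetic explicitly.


m * g = 87.4 * 9.81 = 857.394 N
Fr = 0.0059 * 857.394 = 5.059 N

5.059 N


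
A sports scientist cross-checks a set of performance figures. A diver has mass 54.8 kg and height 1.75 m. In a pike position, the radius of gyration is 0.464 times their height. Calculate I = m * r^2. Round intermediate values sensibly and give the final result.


r = 0.464 * 1.75 = 0.812 m
I = m * r^2 = 54.8 * 0.659344 = 36.132 kg*m^2

36.132 kg*m^2


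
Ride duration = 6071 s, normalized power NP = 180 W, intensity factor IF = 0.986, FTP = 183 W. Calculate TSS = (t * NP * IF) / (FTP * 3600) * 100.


Numerator = 6071 * 180 * 0.986 = 1077481.08
Denominator = 183 * 3600 = 658800
TSS = 1077481.08 / 658800 * 100
= 163.55

163.55 TSS


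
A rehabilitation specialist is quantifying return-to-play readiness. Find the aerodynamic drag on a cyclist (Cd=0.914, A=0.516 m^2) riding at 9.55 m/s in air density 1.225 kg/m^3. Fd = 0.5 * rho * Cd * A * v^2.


Fd = 0.5 * 1.225 * 0.914 * 0.516 * 9.55^2
= 0.5 * 1.225 * 0.914 * 0.516 * 91.2025
= 26.346 N

26.346 N


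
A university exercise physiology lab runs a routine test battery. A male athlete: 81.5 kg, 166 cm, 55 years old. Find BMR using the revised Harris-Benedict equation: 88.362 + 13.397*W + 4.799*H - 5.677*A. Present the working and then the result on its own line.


Intercept = 88.362
Weight contribution = 13.397 * 81.5 = 1091.8555
Height contribution = 4.799 * 166 = 796.634
Age contribution = 5.677 * 55 = 312.235
BMR = 88.362 + 1091.8555 + 796.634 - 312.235
= 1664.62 kcal/day

1664.62 kcal/day


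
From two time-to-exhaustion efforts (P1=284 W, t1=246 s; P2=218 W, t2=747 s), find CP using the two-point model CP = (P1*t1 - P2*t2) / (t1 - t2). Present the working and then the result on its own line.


Work in trial 1 = 69864 J
Work in trial 2 = 162846 J
Delta work = -92982 J
Delta time = -501 s
CP = -92982 / -501 = 185.59 W

185.59 W


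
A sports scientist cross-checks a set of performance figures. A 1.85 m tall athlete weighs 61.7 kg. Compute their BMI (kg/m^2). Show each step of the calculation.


height^2 = 3.4225 m^2
BMI = 61.7 / 3.4225 = 18.03 kg/m^2

18.03 kg/m^2


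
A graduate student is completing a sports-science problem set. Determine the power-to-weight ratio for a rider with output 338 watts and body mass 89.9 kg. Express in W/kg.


P/W = 338 / 89.9 = 3.76 W/kg

3.76 W/kg


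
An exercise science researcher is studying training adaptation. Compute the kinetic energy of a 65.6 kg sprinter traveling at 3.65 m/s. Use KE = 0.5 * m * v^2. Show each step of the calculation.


Velocity squared = 13.3225
KE = 0.5 * 65.6 * 13.3225 = 436.98 J

436.98 J
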